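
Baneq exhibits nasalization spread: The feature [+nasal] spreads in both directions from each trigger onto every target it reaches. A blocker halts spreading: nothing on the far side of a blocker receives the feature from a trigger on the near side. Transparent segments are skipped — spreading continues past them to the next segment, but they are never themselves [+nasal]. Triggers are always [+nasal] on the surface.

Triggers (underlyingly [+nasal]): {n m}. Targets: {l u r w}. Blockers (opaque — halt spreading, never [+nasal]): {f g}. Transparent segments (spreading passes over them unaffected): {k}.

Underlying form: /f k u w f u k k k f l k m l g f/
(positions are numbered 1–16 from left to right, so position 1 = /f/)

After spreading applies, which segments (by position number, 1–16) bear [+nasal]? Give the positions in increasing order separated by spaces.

11 13 14

From /m/ at 13 rightward: 14 /l/ → [+nasal]; 15 /g/ blocks.
From /m/ at 13 leftward: 12 /k/ transparent; 11 /l/ → [+nasal]; 10 /f/ blocks.
Targets with no active source: positions 3 4 6 stay [-nasal].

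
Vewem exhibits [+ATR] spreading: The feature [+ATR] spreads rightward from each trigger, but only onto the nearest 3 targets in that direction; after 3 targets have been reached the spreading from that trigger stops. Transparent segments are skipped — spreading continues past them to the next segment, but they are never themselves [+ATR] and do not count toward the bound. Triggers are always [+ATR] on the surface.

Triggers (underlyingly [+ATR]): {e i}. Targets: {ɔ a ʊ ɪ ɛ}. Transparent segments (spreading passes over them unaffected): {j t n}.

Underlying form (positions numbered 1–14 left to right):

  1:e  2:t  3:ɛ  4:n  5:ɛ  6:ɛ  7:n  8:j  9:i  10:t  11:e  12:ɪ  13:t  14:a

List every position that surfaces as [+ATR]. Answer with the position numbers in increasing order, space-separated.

1 3 5 6 9 11 12 14

From /e/ at 1 rightward: 2 /t/ transparent; 3 /ɛ/ → [+ATR]; 4 /n/ transparent; 5 /ɛ/ → [+ATR]; 6 /ɛ/ → [+ATR]; bound reached.
From /i/ at 9 rightward: 10 /t/ transparent; 11 /e/ is itself a trigger — this domain ends here.
From /e/ at 11 rightward: 12 /ɪ/ → [+ATR]; 13 /t/ transparent; 14 /a/ → [+ATR]; word edge.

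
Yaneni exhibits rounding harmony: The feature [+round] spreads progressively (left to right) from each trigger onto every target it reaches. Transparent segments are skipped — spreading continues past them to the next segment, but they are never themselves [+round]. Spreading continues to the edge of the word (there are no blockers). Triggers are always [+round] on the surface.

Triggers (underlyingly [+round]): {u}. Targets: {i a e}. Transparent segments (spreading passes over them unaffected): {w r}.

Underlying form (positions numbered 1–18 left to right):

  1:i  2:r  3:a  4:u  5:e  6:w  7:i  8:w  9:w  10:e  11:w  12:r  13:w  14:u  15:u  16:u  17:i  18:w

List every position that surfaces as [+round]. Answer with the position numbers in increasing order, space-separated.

From /u/ at 4 rightward: 5 /e/ → [+round]; 6 /w/ transparent; 7 /i/ → [+round]; 8 /w/ transparent; 9 /w/ transparent; 10 /e/ → [+round]; 11 /w/ transparent; 12 /r/ transparent; 13 /w/ transparent; 14 /u/ is itself a trigger — this domain ends here.
From /u/ at 14 rightward: 15 /u/ is itself a trigger — this domain ends here.
From /u/ at 15 rightward: 16 /u/ is itself a trigger — this domain ends here.
From /u/ at 16 rightward: 17 /i/ → [+round]; 18 /w/ transparent; word edge.
Targets with no active source: positions 1 3 stay [-round].

4 5 7 10 14 15 16 17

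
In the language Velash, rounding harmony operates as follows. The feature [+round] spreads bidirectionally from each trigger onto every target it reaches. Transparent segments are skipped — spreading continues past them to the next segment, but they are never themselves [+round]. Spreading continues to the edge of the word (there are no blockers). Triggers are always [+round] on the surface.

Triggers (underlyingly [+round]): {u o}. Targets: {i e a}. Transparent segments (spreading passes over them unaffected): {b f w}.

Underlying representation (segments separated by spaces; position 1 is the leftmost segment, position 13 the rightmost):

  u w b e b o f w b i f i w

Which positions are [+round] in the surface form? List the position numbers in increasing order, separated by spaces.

1 4 6 10 12

From /u/ at 1 rightward: 2 /w/ transparent; 3 /b/ transparent; 4 /e/ → [+round]; 5 /b/ transparent; 6 /o/ is itself a trigger — this domain ends here.
From /u/ at 1 leftward: word edge.
From /o/ at 6 rightward: 7 /f/ transparent; 8 /w/ transparent; 9 /b/ transparent; 10 /i/ → [+round]; 11 /f/ transparent; 12 /i/ → [+round]; 13 /w/ transparent; word edge.
From /o/ at 6 leftward: 5 /b/ transparent; 4 /e/ → [+round]; 3 /b/ transparent; 2 /w/ transparent; 1 /u/ is itself a trigger — this domain ends here.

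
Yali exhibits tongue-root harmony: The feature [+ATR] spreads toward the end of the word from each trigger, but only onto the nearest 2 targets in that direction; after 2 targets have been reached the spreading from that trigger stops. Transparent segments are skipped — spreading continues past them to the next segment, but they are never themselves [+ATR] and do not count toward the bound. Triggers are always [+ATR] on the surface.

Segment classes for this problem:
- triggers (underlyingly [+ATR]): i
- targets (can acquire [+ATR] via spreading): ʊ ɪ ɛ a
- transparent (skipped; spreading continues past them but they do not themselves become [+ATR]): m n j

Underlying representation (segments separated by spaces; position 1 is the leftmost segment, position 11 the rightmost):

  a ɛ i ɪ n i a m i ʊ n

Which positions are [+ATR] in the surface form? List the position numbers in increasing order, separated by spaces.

From /i/ at 3 rightward: 4 /ɪ/ → [+ATR]; 5 /n/ transparent; 6 /i/ is itself a trigger — this domain ends here.
From /i/ at 6 rightward: 7 /a/ → [+ATR]; 8 /m/ transparent; 9 /i/ is itself a trigger — this domain ends here.
From /i/ at 9 rightward: 10 /ʊ/ → [+ATR]; 11 /n/ transparent; word edge.
Targets with no active source: positions 1 2 stay [-ATR].

3 4 6 7 9 10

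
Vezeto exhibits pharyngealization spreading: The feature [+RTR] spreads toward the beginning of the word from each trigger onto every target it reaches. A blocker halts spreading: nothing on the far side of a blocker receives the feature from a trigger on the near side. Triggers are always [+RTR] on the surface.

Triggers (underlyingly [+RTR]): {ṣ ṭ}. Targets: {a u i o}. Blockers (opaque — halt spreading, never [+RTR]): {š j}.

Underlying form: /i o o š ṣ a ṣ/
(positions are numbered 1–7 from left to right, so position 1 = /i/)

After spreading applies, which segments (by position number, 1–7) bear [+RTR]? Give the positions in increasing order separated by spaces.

5 6 7

From /ṣ/ at 5 leftward: 4 /š/ blocks.
From /ṣ/ at 7 leftward: 6 /a/ → [+RTR]; 5 /ṣ/ is itself a trigger — this domain ends here.
Targets with no active source: positions 1 2 3 stay [-emphatic].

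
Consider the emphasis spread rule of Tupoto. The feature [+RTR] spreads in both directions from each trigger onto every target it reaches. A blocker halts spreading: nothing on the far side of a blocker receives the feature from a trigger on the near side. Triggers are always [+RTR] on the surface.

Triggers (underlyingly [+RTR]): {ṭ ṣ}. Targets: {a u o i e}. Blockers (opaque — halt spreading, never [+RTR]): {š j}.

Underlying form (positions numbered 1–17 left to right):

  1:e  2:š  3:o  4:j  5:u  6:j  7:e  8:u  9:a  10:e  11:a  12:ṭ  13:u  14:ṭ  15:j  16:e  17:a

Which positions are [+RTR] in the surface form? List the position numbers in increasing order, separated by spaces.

7 8 9 10 11 12 13 14

From /ṭ/ at 12 rightward: 13 /u/ → [+RTR]; 14 /ṭ/ is itself a trigger — this domain ends here.
From /ṭ/ at 12 leftward: 11 /a/ → [+RTR]; 10 /e/ → [+RTR]; 9 /a/ → [+RTR]; 8 /u/ → [+RTR]; 7 /e/ → [+RTR]; 6 /j/ blocks.
From /ṭ/ at 14 rightward: 15 /j/ blocks.
From /ṭ/ at 14 leftward: 13 /u/ → [+RTR]; 12 /ṭ/ is itself a trigger — this domain ends here.
Targets with no active source: positions 1 3 5 16 17 stay [-emphatic].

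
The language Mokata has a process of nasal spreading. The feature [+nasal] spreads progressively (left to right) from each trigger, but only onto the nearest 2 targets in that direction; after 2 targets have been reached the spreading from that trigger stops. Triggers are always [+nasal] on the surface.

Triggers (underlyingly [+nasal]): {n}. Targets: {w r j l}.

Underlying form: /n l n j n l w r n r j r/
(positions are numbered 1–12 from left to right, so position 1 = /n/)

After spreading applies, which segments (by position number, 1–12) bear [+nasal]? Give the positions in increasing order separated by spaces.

1 2 3 4 5 6 7 9 10 11

From /n/ at 1 rightward: 2 /l/ → [+nasal]; 3 /n/ is itself a trigger — this domain ends here.
From /n/ at 3 rightward: 4 /j/ → [+nasal]; 5 /n/ is itself a trigger — this domain ends here.
From /n/ at 5 rightward: 6 /l/ → [+nasal]; 7 /w/ → [+nasal]; bound reached.
From /n/ at 9 rightward: 10 /r/ → [+nasal]; 11 /j/ → [+nasal]; bound reached.
Targets with no active source: positions 8 12 stay [-nasal].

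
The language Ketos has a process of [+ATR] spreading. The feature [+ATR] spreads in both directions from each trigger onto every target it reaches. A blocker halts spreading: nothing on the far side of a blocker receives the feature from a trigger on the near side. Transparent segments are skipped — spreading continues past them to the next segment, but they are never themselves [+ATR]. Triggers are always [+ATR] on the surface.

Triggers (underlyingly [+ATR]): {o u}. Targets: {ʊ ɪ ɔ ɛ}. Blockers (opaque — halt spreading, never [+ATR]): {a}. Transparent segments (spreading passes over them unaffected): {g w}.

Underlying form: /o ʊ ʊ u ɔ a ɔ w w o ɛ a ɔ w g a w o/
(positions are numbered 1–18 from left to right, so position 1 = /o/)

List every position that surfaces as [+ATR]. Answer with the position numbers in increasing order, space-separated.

1 2 3 4 5 7 10 11 18

From /o/ at 1 rightward: 2 /ʊ/ → [+ATR]; 3 /ʊ/ → [+ATR]; 4 /u/ is itself a trigger — this domain ends here.
From /o/ at 1 leftward: word edge.
From /u/ at 4 rightward: 5 /ɔ/ → [+ATR]; 6 /a/ blocks.
From /u/ at 4 leftward: 3 /ʊ/ → [+ATR]; 2 /ʊ/ → [+ATR]; 1 /o/ is itself a trigger — this domain ends here.
From /o/ at 10 rightward: 11 /ɛ/ → [+ATR]; 12 /a/ blocks.
From /o/ at 10 leftward: 9 /w/ transparent; 8 /w/ transparent; 7 /ɔ/ → [+ATR]; 6 /a/ blocks.
From /o/ at 18 rightward: word edge.
From /o/ at 18 leftward: 17 /w/ transparent; 16 /a/ blocks.
Target with no active source: position 13 stays [-ATR].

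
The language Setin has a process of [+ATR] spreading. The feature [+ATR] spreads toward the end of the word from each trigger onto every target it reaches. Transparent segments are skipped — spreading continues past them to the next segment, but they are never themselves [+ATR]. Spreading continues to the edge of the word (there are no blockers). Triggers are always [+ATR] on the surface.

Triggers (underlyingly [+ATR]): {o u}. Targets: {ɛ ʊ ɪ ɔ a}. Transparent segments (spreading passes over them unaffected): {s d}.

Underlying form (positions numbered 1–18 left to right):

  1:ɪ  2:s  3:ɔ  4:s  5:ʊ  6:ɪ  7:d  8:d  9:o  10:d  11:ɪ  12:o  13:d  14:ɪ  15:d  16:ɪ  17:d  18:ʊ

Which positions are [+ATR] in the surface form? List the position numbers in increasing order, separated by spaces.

9 11 12 14 16 18

From /o/ at 9 rightward: 10 /d/ transparent; 11 /ɪ/ → [+ATR]; 12 /o/ is itself a trigger — this domain ends here.
From /o/ at 12 rightward: 13 /d/ transparent; 14 /ɪ/ → [+ATR]; 15 /d/ transparent; 16 /ɪ/ → [+ATR]; 17 /d/ transparent; 18 /ʊ/ → [+ATR]; word edge.
Targets with no active source: positions 1 3 5 6 stay [-ATR].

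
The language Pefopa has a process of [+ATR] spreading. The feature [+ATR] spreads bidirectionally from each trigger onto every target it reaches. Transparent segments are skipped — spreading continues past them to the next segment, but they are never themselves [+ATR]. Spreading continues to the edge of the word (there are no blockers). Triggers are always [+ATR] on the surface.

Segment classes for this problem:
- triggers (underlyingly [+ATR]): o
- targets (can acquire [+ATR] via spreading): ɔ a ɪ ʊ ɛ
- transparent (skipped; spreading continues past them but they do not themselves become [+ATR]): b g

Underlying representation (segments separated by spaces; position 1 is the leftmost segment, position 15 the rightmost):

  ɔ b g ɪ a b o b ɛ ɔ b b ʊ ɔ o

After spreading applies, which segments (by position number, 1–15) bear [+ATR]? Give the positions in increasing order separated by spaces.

From /o/ at 7 rightward: 8 /b/ transparent; 9 /ɛ/ → [+ATR]; 10 /ɔ/ → [+ATR]; 11 /b/ transparent; 12 /b/ transparent; 13 /ʊ/ → [+ATR]; 14 /ɔ/ → [+ATR]; 15 /o/ is itself a trigger — this domain ends here.
From /o/ at 7 leftward: 6 /b/ transparent; 5 /a/ → [+ATR]; 4 /ɪ/ → [+ATR]; 3 /g/ transparent; 2 /b/ transparent; 1 /ɔ/ → [+ATR]; word edge.
From /o/ at 15 rightward: word edge.
From /o/ at 15 leftward: 14 /ɔ/ → [+ATR]; 13 /ʊ/ → [+ATR]; 12 /b/ transparent; 11 /b/ transparent; 10 /ɔ/ → [+ATR]; 9 /ɛ/ → [+ATR]; 8 /b/ transparent; 7 /o/ is itself a trigger — this domain ends here.

1 4 5 7 9 10 13 14 15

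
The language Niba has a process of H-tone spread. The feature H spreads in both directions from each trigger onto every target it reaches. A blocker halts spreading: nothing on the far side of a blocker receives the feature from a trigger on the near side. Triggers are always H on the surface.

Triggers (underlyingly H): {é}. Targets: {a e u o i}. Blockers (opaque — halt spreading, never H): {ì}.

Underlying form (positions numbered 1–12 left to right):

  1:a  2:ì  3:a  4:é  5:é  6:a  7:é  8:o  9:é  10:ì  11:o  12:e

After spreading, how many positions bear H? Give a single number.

7

From /é/ at 4 rightward: 5 /é/ is itself a trigger — this domain ends here.
From /é/ at 4 leftward: 3 /a/ → H; 2 /ì/ blocks.
From /é/ at 5 rightward: 6 /a/ → H; 7 /é/ is itself a trigger — this domain ends here.
From /é/ at 5 leftward: 4 /é/ is itself a trigger — this domain ends here.
From /é/ at 7 rightward: 8 /o/ → H; 9 /é/ is itself a trigger — this domain ends here.
From /é/ at 7 leftward: 6 /a/ → H; 5 /é/ is itself a trigger — this domain ends here.
From /é/ at 9 rightward: 10 /ì/ blocks.
From /é/ at 9 leftward: 8 /o/ → H; 7 /é/ is itself a trigger — this domain ends here.
Targets with no active source: positions 1 11 12 stay [-high tone].
H positions on the surface: 3 4 5 6 7 8 9.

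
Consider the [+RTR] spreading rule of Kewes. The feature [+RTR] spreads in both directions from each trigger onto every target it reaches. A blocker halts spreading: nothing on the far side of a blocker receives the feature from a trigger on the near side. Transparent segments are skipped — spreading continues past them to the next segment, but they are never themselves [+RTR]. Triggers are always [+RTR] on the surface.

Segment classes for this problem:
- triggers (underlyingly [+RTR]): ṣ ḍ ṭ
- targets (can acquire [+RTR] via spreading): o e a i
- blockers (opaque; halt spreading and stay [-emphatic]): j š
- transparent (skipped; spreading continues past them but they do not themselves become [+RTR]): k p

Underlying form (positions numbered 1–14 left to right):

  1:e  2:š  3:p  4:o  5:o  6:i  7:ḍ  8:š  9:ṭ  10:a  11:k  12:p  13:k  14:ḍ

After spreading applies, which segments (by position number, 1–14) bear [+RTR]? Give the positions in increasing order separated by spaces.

From /ḍ/ at 7 rightward: 8 /š/ blocks.
From /ḍ/ at 7 leftward: 6 /i/ → [+RTR]; 5 /o/ → [+RTR]; 4 /o/ → [+RTR]; 3 /p/ transparent; 2 /š/ blocks.
From /ṭ/ at 9 rightward: 10 /a/ → [+RTR]; 11 /k/ transparent; 12 /p/ transparent; 13 /k/ transparent; 14 /ḍ/ is itself a trigger — this domain ends here.
From /ṭ/ at 9 leftward: 8 /š/ blocks.
From /ḍ/ at 14 rightward: word edge.
From /ḍ/ at 14 leftward: 13 /k/ transparent; 12 /p/ transparent; 11 /k/ transparent; 10 /a/ → [+RTR]; 9 /ṭ/ is itself a trigger — this domain ends here.
Target with no active source: position 1 stays [-emphatic].

4 5 6 7 9 10 14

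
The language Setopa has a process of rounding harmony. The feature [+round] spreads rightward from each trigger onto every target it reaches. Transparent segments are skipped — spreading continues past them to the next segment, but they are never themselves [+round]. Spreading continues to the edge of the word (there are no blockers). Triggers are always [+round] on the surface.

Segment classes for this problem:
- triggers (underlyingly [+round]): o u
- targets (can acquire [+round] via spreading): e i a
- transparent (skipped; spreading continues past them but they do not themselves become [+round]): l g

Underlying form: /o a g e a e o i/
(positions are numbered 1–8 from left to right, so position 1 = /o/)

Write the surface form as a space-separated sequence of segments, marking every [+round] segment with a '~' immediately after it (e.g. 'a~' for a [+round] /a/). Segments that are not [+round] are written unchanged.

From /o/ at 1 rightward: 2 /a/ → [+round]; 3 /g/ transparent; 4 /e/ → [+round]; 5 /a/ → [+round]; 6 /e/ → [+round]; 7 /o/ is itself a trigger — this domain ends here.
From /o/ at 7 rightward: 8 /i/ → [+round]; word edge.
[+round] positions on the surface: 1 2 4 5 6 7 8.

o~ a~ g e~ a~ e~ o~ i~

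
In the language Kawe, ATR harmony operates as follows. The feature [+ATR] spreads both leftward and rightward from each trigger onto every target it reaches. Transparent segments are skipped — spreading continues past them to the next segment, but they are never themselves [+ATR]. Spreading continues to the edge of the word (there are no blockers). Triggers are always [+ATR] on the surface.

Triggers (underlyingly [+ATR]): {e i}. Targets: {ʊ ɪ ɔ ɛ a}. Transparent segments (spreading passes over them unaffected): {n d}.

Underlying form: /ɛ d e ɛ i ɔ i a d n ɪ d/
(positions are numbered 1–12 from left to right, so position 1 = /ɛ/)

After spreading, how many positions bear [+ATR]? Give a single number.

From /e/ at 3 rightward: 4 /ɛ/ → [+ATR]; 5 /i/ is itself a trigger — this domain ends here.
From /e/ at 3 leftward: 2 /d/ transparent; 1 /ɛ/ → [+ATR]; word edge.
From /i/ at 5 rightward: 6 /ɔ/ → [+ATR]; 7 /i/ is itself a trigger — this domain ends here.
From /i/ at 5 leftward: 4 /ɛ/ → [+ATR]; 3 /e/ is itself a trigger — this domain ends here.
From /i/ at 7 rightward: 8 /a/ → [+ATR]; 9 /d/ transparent; 10 /n/ transparent; 11 /ɪ/ → [+ATR]; 12 /d/ transparent; word edge.
From /i/ at 7 leftward: 6 /ɔ/ → [+ATR]; 5 /i/ is itself a trigger — this domain ends here.
[+ATR] positions on the surface: 1 3 4 5 6 7 8 11.

8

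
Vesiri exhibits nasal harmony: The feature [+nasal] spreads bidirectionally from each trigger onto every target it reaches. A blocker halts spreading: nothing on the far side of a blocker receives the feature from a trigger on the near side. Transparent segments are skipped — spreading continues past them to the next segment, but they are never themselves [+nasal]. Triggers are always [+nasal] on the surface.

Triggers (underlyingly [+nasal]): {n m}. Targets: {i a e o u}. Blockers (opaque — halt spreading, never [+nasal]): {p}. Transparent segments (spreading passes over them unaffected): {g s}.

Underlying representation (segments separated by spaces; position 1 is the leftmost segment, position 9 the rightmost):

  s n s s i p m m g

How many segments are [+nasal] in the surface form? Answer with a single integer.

From /n/ at 2 rightward: 3 /s/ transparent; 4 /s/ transparent; 5 /i/ → [+nasal]; 6 /p/ blocks.
From /n/ at 2 leftward: 1 /s/ transparent; word edge.
From /m/ at 7 rightward: 8 /m/ is itself a trigger — this domain ends here.
From /m/ at 7 leftward: 6 /p/ blocks.
From /m/ at 8 rightward: 9 /g/ transparent; word edge.
From /m/ at 8 leftward: 7 /m/ is itself a trigger — this domain ends here.
[+nasal] positions on the surface: 2 5 7 8.

4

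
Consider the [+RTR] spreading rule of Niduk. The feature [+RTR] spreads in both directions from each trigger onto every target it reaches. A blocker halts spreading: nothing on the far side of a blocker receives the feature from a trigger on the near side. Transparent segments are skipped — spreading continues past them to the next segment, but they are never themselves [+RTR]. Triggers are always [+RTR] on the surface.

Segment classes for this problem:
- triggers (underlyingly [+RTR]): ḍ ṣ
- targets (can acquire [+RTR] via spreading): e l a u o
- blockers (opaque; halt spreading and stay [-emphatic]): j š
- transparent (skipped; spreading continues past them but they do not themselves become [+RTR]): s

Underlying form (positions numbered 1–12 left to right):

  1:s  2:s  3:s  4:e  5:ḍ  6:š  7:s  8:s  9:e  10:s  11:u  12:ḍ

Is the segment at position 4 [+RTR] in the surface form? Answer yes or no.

From /ḍ/ at 5 rightward: 6 /š/ blocks.
From /ḍ/ at 5 leftward: 4 /e/ → [+RTR]; 3 /s/ transparent; 2 /s/ transparent; 1 /s/ transparent; word edge.
From /ḍ/ at 12 rightward: word edge.
From /ḍ/ at 12 leftward: 11 /u/ → [+RTR]; 10 /s/ transparent; 9 /e/ → [+RTR]; 8 /s/ transparent; 7 /s/ transparent; 6 /š/ blocks.
[+RTR] positions on the surface: 4 5 9 11 12.

yes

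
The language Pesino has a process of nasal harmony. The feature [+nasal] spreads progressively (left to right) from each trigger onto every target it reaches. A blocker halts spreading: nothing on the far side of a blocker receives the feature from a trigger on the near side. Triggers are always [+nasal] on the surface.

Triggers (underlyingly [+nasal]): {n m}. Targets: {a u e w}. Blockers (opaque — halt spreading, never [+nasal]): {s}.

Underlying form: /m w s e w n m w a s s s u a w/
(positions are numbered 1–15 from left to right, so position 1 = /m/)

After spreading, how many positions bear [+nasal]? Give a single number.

From /m/ at 1 rightward: 2 /w/ → [+nasal]; 3 /s/ blocks.
From /n/ at 6 rightward: 7 /m/ is itself a trigger — this domain ends here.
From /m/ at 7 rightward: 8 /w/ → [+nasal]; 9 /a/ → [+nasal]; 10 /s/ blocks.
Targets with no active source: positions 4 5 13 14 15 stay [-nasal].
[+nasal] positions on the surface: 1 2 6 7 8 9.

6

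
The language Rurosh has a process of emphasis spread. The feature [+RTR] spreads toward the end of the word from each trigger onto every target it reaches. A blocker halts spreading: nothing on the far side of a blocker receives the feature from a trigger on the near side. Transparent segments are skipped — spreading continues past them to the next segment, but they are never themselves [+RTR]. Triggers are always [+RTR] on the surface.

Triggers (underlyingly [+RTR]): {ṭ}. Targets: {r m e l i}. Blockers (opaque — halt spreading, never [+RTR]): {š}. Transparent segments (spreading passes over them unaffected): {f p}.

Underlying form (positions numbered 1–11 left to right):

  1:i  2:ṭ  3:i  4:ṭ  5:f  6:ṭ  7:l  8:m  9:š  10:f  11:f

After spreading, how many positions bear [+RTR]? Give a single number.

6

From /ṭ/ at 2 rightward: 3 /i/ → [+RTR]; 4 /ṭ/ is itself a trigger — this domain ends here.
From /ṭ/ at 4 rightward: 5 /f/ transparent; 6 /ṭ/ is itself a trigger — this domain ends here.
From /ṭ/ at 6 rightward: 7 /l/ → [+RTR]; 8 /m/ → [+RTR]; 9 /š/ blocks.
Target with no active source: position 1 stays [-emphatic].
[+RTR] positions on the surface: 2 3 4 6 7 8.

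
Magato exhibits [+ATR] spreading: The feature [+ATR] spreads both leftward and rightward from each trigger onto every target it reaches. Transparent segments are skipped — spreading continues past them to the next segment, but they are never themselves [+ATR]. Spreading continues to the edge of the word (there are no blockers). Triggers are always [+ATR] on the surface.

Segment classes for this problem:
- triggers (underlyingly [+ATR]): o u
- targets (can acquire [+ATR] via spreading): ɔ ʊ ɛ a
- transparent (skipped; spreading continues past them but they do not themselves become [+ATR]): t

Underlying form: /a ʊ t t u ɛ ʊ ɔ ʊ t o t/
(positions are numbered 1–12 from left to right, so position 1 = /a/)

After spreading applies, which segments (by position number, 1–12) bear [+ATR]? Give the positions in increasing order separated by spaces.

From /u/ at 5 rightward: 6 /ɛ/ → [+ATR]; 7 /ʊ/ → [+ATR]; 8 /ɔ/ → [+ATR]; 9 /ʊ/ → [+ATR]; 10 /t/ transparent; 11 /o/ is itself a trigger — this domain ends here.
From /u/ at 5 leftward: 4 /t/ transparent; 3 /t/ transparent; 2 /ʊ/ → [+ATR]; 1 /a/ → [+ATR]; word edge.
From /o/ at 11 rightward: 12 /t/ transparent; word edge.
From /o/ at 11 leftward: 10 /t/ transparent; 9 /ʊ/ → [+ATR]; 8 /ɔ/ → [+ATR]; 7 /ʊ/ → [+ATR]; 6 /ɛ/ → [+ATR]; 5 /u/ is itself a trigger — this domain ends here.

1 2 5 6 7 8 9 11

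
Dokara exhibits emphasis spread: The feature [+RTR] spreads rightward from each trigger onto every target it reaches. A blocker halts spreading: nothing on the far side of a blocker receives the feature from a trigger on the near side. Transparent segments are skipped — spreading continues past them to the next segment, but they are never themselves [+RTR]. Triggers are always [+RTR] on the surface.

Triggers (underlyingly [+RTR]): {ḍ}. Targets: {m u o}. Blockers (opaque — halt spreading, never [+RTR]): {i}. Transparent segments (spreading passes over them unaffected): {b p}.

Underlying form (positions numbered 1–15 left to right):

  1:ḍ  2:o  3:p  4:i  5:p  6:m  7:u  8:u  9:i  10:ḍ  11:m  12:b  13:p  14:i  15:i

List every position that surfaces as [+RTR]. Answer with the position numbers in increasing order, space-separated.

From /ḍ/ at 1 rightward: 2 /o/ → [+RTR]; 3 /p/ transparent; 4 /i/ blocks.
From /ḍ/ at 10 rightward: 11 /m/ → [+RTR]; 12 /b/ transparent; 13 /p/ transparent; 14 /i/ blocks.
Targets with no active source: positions 6 7 8 stay [-emphatic].

1 2 10 11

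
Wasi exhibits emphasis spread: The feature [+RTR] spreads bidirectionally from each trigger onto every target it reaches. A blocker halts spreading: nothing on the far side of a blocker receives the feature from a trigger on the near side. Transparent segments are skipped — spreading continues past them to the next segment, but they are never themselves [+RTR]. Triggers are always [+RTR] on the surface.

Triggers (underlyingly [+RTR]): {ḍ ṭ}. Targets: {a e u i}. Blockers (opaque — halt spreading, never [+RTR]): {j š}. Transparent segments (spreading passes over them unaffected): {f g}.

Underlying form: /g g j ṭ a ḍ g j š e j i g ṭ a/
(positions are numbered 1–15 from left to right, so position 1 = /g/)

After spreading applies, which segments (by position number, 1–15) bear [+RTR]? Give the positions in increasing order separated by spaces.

4 5 6 12 14 15

From /ṭ/ at 4 rightward: 5 /a/ → [+RTR]; 6 /ḍ/ is itself a trigger — this domain ends here.
From /ṭ/ at 4 leftward: 3 /j/ blocks.
From /ḍ/ at 6 rightward: 7 /g/ transparent; 8 /j/ blocks.
From /ḍ/ at 6 leftward: 5 /a/ → [+RTR]; 4 /ṭ/ is itself a trigger — this domain ends here.
From /ṭ/ at 14 rightward: 15 /a/ → [+RTR]; word edge.
From /ṭ/ at 14 leftward: 13 /g/ transparent; 12 /i/ → [+RTR]; 11 /j/ blocks.
Target with no active source: position 10 stays [-emphatic].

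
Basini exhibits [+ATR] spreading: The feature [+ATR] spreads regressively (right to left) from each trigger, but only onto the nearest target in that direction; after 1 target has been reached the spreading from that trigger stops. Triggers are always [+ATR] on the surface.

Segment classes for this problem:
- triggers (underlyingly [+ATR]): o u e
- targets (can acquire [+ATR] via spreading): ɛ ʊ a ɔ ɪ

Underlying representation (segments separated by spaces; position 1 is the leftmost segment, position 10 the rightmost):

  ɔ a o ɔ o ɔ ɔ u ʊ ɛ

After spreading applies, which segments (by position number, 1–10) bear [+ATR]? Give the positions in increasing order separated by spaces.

2 3 4 5 7 8

From /o/ at 3 leftward: 2 /a/ → [+ATR]; bound reached.
From /o/ at 5 leftward: 4 /ɔ/ → [+ATR]; bound reached.
From /u/ at 8 leftward: 7 /ɔ/ → [+ATR]; bound reached.
Targets with no active source: positions 1 6 9 10 stay [-ATR].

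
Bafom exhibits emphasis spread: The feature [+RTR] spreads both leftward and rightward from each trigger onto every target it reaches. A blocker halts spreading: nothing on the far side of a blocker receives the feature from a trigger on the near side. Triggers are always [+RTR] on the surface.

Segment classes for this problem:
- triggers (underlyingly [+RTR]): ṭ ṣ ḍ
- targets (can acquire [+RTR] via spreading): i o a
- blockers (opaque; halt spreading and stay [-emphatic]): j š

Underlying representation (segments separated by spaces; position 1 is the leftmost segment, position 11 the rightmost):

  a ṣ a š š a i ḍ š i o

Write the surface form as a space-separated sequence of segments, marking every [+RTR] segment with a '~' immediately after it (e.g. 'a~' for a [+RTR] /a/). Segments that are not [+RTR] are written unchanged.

a~ ṣ~ a~ š š a~ i~ ḍ~ š i o

From /ṣ/ at 2 rightward: 3 /a/ → [+RTR]; 4 /š/ blocks.
From /ṣ/ at 2 leftward: 1 /a/ → [+RTR]; word edge.
From /ḍ/ at 8 rightward: 9 /š/ blocks.
From /ḍ/ at 8 leftward: 7 /i/ → [+RTR]; 6 /a/ → [+RTR]; 5 /š/ blocks.
Targets with no active source: positions 10 11 stay [-emphatic].
[+RTR] positions on the surface: 1 2 3 6 7 8.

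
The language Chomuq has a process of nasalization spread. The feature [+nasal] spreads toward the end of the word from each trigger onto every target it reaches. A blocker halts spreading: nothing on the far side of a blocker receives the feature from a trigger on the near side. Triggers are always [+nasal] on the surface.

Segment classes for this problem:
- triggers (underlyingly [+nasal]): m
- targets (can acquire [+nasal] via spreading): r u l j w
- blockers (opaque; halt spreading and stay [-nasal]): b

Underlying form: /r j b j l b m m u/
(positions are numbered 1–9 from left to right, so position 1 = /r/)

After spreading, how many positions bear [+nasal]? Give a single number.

From /m/ at 7 rightward: 8 /m/ is itself a trigger — this domain ends here.
From /m/ at 8 rightward: 9 /u/ → [+nasal]; word edge.
Targets with no active source: positions 1 2 4 5 stay [-nasal].
[+nasal] positions on the surface: 7 8 9.

3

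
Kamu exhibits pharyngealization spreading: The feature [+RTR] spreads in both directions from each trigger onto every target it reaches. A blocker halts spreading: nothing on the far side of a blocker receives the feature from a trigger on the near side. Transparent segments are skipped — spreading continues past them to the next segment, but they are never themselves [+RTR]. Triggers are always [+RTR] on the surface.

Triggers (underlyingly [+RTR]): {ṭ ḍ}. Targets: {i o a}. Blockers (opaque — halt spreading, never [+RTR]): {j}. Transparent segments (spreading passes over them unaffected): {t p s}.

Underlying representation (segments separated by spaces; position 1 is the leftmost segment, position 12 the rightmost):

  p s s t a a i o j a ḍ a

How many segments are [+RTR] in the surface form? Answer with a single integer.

From /ḍ/ at 11 rightward: 12 /a/ → [+RTR]; word edge.
From /ḍ/ at 11 leftward: 10 /a/ → [+RTR]; 9 /j/ blocks.
Targets with no active source: positions 5 6 7 8 stay [-emphatic].
[+RTR] positions on the surface: 10 11 12.

3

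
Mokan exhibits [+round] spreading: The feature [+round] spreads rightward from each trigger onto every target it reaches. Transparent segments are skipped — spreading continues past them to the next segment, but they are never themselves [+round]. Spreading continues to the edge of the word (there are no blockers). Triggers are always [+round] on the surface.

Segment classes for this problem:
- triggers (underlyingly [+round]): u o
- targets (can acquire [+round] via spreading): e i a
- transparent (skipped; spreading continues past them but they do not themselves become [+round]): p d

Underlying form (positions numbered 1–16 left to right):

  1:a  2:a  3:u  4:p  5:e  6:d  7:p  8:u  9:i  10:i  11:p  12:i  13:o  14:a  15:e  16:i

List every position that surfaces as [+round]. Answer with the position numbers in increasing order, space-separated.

3 5 8 9 10 12 13 14 15 16

From /u/ at 3 rightward: 4 /p/ transparent; 5 /e/ → [+round]; 6 /d/ transparent; 7 /p/ transparent; 8 /u/ is itself a trigger — this domain ends here.
From /u/ at 8 rightward: 9 /i/ → [+round]; 10 /i/ → [+round]; 11 /p/ transparent; 12 /i/ → [+round]; 13 /o/ is itself a trigger — this domain ends here.
From /o/ at 13 rightward: 14 /a/ → [+round]; 15 /e/ → [+round]; 16 /i/ → [+round]; word edge.
Targets with no active source: positions 1 2 stay [-round].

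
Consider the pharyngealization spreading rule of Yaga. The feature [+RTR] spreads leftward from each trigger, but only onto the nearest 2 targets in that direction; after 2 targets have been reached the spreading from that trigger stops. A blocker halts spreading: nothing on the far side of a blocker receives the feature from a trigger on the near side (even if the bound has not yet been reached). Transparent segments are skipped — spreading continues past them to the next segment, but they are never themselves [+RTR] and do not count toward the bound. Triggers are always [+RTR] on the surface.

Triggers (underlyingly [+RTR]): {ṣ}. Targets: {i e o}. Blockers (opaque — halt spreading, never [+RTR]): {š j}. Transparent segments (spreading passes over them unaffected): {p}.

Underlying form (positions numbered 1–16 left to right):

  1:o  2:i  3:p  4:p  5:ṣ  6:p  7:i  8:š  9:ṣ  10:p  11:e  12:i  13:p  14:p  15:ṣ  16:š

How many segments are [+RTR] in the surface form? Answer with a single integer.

7

From /ṣ/ at 5 leftward: 4 /p/ transparent; 3 /p/ transparent; 2 /i/ → [+RTR]; 1 /o/ → [+RTR]; bound reached.
From /ṣ/ at 9 leftward: 8 /š/ blocks.
From /ṣ/ at 15 leftward: 14 /p/ transparent; 13 /p/ transparent; 12 /i/ → [+RTR]; 11 /e/ → [+RTR]; bound reached.
Target with no active source: position 7 stays [-emphatic].
[+RTR] positions on the surface: 1 2 5 9 11 12 15.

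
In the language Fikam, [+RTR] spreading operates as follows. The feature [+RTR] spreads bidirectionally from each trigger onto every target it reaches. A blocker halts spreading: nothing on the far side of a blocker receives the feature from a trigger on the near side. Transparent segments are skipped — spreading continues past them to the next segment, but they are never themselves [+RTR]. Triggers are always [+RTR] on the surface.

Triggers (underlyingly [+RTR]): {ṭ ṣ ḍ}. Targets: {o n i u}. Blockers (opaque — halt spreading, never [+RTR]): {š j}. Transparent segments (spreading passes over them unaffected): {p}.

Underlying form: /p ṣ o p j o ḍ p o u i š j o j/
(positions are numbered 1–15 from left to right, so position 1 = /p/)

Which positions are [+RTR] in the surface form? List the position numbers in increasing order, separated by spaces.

2 3 6 7 9 10 11

From /ṣ/ at 2 rightward: 3 /o/ → [+RTR]; 4 /p/ transparent; 5 /j/ blocks.
From /ṣ/ at 2 leftward: 1 /p/ transparent; word edge.
From /ḍ/ at 7 rightward: 8 /p/ transparent; 9 /o/ → [+RTR]; 10 /u/ → [+RTR]; 11 /i/ → [+RTR]; 12 /š/ blocks.
From /ḍ/ at 7 leftward: 6 /o/ → [+RTR]; 5 /j/ blocks.
Target with no active source: position 14 stays [-emphatic].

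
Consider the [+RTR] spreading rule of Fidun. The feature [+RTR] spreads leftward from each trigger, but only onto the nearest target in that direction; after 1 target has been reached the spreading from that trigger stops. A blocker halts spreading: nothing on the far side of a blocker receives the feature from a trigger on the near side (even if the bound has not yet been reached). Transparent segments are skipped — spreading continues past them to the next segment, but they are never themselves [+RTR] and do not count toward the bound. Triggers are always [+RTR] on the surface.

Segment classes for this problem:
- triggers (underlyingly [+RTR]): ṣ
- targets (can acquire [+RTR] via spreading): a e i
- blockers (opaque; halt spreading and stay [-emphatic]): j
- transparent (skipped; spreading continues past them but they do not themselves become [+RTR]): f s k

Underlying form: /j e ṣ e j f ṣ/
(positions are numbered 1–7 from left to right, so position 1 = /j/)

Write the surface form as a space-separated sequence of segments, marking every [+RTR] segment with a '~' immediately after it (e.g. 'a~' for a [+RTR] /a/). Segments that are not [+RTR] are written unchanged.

From /ṣ/ at 3 leftward: 2 /e/ → [+RTR]; bound reached.
From /ṣ/ at 7 leftward: 6 /f/ transparent; 5 /j/ blocks.
Target with no active source: position 4 stays [-emphatic].
[+RTR] positions on the surface: 2 3 7.

j e~ ṣ~ e j f ṣ~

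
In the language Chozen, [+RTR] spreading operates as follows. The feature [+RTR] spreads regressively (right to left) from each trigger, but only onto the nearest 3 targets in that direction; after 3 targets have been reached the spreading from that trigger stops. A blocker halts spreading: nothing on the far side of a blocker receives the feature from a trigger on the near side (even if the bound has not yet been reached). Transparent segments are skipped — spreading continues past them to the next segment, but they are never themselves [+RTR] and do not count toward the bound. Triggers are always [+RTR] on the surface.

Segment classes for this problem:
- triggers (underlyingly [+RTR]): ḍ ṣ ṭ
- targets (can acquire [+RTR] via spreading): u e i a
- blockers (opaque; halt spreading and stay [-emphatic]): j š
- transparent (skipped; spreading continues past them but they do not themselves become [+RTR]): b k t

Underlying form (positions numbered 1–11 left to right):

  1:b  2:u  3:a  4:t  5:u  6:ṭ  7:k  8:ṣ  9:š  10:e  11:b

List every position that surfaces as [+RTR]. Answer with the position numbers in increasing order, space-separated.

2 3 5 6 8

From /ṭ/ at 6 leftward: 5 /u/ → [+RTR]; 4 /t/ transparent; 3 /a/ → [+RTR]; 2 /u/ → [+RTR]; bound reached.
From /ṣ/ at 8 leftward: 7 /k/ transparent; 6 /ṭ/ is itself a trigger — this domain ends here.
Target with no active source: position 10 stays [-emphatic].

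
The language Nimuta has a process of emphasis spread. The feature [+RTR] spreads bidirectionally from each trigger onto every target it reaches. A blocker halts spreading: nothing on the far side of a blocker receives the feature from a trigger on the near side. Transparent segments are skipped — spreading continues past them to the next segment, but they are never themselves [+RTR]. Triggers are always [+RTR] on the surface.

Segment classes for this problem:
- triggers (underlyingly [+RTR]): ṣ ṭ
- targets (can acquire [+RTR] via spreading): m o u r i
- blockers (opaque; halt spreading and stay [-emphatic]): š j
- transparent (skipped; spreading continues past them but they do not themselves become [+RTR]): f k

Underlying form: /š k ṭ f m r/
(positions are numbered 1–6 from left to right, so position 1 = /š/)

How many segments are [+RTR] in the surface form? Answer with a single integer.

From /ṭ/ at 3 rightward: 4 /f/ transparent; 5 /m/ → [+RTR]; 6 /r/ → [+RTR]; word edge.
From /ṭ/ at 3 leftward: 2 /k/ transparent; 1 /š/ blocks.
[+RTR] positions on the surface: 3 5 6.

3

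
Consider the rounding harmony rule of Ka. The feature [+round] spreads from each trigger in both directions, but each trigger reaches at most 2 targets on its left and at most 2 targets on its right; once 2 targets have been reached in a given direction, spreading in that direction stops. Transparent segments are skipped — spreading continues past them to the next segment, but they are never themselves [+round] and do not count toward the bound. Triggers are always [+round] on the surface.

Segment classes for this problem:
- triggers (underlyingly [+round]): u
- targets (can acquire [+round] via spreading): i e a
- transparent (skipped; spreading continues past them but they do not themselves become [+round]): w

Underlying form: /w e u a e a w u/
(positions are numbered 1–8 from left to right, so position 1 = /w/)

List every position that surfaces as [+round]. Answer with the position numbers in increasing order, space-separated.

2 3 4 5 6 8

From /u/ at 3 rightward: 4 /a/ → [+round]; 5 /e/ → [+round]; bound reached.
From /u/ at 3 leftward: 2 /e/ → [+round]; 1 /w/ transparent; word edge.
From /u/ at 8 rightward: word edge.
From /u/ at 8 leftward: 7 /w/ transparent; 6 /a/ → [+round]; 5 /e/ → [+round]; bound reached.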